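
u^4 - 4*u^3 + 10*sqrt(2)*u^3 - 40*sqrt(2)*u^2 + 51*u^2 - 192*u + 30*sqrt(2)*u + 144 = (u - 3)*(u - 1)*(u + 4*sqrt(2))*(u + 6*sqrt(2))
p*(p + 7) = p^2 + 7*p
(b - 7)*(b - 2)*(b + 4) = b^3 - 5*b^2 - 22*b + 56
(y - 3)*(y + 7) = y^2 + 4*y - 21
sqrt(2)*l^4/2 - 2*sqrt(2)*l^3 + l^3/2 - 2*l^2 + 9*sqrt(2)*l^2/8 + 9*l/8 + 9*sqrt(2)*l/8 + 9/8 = (l - 3)*(l - 3/2)*(l + 1/2)*(sqrt(2)*l/2 + 1/2)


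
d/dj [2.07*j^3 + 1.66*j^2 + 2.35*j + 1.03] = 6.21*j^2 + 3.32*j + 2.35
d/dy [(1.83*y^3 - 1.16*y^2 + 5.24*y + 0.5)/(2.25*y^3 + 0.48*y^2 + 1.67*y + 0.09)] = (3.4884*y^4 - 17.4678*y^3 - 7.3333*y^2 - 0.688800000000001*y - 0.3634)/(5.0625*y^6 + 2.16*y^5 + 7.7454*y^4 + 2.0082*y^3 + 2.8753*y^2 + 0.3006*y + 0.0081)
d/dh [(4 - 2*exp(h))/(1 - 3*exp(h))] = 10*exp(h)/(3*exp(h) - 1)^2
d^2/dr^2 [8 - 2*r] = 0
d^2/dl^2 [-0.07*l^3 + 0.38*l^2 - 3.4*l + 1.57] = 0.76 - 0.42*l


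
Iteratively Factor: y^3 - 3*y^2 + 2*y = (y - 2)*(y^2 - y) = y*(y - 2)*(y - 1)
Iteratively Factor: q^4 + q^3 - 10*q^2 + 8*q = (q + 4)*(q^3 - 3*q^2 + 2*q) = (q - 2)*(q + 4)*(q^2 - q) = q*(q - 2)*(q + 4)*(q - 1)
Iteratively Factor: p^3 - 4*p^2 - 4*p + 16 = (p - 4)*(p^2 - 4) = (p - 4)*(p - 2)*(p + 2)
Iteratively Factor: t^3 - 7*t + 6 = (t - 1)*(t^2 + t - 6) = (t - 2)*(t - 1)*(t + 3)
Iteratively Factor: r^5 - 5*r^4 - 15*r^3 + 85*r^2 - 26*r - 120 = (r - 3)*(r^4 - 2*r^3 - 21*r^2 + 22*r + 40) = (r - 3)*(r + 1)*(r^3 - 3*r^2 - 18*r + 40) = (r - 3)*(r + 1)*(r + 4)*(r^2 - 7*r + 10) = (r - 3)*(r - 2)*(r + 1)*(r + 4)*(r - 5)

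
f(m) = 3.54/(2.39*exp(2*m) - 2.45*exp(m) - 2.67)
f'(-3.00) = 0.05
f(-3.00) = -1.27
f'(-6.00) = 0.00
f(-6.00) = -1.32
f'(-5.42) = 0.01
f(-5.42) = -1.32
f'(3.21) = -0.01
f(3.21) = 0.00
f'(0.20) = -3.33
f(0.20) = -1.69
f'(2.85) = -0.01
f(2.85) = 0.01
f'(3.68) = -0.00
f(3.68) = 0.00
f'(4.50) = -0.00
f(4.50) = 0.00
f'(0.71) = -10.49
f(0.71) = 1.58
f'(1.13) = -0.85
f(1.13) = 0.28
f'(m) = 3.54*(-4.78*exp(2*m) + 2.45*exp(m))/(2.39*exp(2*m) - 2.45*exp(m) - 2.67)^2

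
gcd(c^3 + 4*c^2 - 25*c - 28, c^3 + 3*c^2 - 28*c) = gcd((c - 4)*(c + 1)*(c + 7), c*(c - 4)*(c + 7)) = c^2 + 3*c - 28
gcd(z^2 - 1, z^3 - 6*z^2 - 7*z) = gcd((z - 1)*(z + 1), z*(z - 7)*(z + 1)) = z + 1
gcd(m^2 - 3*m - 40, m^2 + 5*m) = m + 5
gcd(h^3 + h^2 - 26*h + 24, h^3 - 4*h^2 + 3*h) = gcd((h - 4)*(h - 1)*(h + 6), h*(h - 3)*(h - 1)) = h - 1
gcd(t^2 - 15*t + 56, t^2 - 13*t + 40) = t - 8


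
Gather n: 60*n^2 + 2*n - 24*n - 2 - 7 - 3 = 60*n^2 - 22*n - 12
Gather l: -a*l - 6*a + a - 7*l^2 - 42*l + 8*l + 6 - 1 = -5*a - 7*l^2 + l*(-a - 34) + 5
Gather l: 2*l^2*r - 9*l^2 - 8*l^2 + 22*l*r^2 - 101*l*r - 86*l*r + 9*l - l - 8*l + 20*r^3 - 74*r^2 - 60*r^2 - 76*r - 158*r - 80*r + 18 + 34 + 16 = l^2*(2*r - 17) + l*(22*r^2 - 187*r) + 20*r^3 - 134*r^2 - 314*r + 68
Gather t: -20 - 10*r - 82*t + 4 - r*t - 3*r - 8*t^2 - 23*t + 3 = -13*r - 8*t^2 + t*(-r - 105) - 13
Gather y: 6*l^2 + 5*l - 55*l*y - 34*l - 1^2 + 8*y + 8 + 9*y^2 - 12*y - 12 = 6*l^2 - 29*l + 9*y^2 + y*(-55*l - 4) - 5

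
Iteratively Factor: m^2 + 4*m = (m + 4)*(m)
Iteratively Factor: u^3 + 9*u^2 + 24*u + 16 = (u + 4)*(u^2 + 5*u + 4) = (u + 1)*(u + 4)*(u + 4)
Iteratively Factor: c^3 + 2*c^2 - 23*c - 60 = (c + 4)*(c^2 - 2*c - 15) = (c + 3)*(c + 4)*(c - 5)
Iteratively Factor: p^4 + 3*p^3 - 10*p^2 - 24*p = (p)*(p^3 + 3*p^2 - 10*p - 24) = p*(p - 3)*(p^2 + 6*p + 8) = p*(p - 3)*(p + 2)*(p + 4)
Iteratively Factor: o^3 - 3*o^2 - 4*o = (o)*(o^2 - 3*o - 4) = o*(o + 1)*(o - 4)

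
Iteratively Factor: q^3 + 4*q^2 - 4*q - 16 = (q + 4)*(q^2 - 4) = (q + 2)*(q + 4)*(q - 2)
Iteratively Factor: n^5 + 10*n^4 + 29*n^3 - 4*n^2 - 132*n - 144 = (n + 3)*(n^4 + 7*n^3 + 8*n^2 - 28*n - 48) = (n + 2)*(n + 3)*(n^3 + 5*n^2 - 2*n - 24) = (n + 2)*(n + 3)*(n + 4)*(n^2 + n - 6) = (n - 2)*(n + 2)*(n + 3)*(n + 4)*(n + 3)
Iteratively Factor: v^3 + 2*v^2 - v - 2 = (v + 1)*(v^2 + v - 2) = (v - 1)*(v + 1)*(v + 2)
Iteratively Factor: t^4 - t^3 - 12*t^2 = (t)*(t^3 - t^2 - 12*t) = t*(t + 3)*(t^2 - 4*t) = t^2*(t + 3)*(t - 4)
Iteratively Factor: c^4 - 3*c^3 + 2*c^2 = (c)*(c^3 - 3*c^2 + 2*c) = c^2*(c^2 - 3*c + 2) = c^2*(c - 1)*(c - 2)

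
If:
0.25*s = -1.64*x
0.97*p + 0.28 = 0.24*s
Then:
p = -1.62309278350515*x - 0.288659793814433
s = -6.56*x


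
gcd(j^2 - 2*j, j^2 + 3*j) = j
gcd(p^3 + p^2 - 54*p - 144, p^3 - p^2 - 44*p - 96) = p^2 - 5*p - 24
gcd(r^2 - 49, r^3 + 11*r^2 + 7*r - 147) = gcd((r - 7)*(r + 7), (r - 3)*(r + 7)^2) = r + 7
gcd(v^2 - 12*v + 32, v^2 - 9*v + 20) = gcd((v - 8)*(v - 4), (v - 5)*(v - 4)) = v - 4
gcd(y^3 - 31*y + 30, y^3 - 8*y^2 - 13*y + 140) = y - 5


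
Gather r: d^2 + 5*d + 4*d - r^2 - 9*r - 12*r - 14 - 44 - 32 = d^2 + 9*d - r^2 - 21*r - 90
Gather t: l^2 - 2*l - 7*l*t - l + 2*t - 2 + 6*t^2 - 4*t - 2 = l^2 - 3*l + 6*t^2 + t*(-7*l - 2) - 4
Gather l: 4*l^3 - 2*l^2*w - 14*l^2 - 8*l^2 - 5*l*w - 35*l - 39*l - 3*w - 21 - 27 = 4*l^3 + l^2*(-2*w - 22) + l*(-5*w - 74) - 3*w - 48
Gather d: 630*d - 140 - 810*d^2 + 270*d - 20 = -810*d^2 + 900*d - 160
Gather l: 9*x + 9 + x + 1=10*x + 10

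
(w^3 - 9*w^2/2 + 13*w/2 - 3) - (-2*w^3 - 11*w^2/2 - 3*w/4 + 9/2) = 3*w^3 + w^2 + 29*w/4 - 15/2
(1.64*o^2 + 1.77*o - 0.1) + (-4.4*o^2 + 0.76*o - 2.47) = -2.76*o^2 + 2.53*o - 2.57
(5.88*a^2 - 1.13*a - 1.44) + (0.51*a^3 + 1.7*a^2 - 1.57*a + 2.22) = 0.51*a^3 + 7.58*a^2 - 2.7*a + 0.78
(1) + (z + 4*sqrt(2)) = z + 1 + 4*sqrt(2)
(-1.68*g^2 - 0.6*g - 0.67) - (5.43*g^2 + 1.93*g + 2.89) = -7.11*g^2 - 2.53*g - 3.56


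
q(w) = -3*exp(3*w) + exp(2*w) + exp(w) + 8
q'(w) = -9*exp(3*w) + 2*exp(2*w) + exp(w)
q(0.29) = 3.96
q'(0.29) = -16.57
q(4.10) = -655378.68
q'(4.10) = -1969921.66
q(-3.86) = 8.02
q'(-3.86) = 0.02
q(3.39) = -77406.50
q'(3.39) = -233182.89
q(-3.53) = 8.03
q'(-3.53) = 0.03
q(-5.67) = 8.00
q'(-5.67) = 0.00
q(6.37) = -597365919.99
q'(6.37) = -1792440075.62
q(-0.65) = 8.37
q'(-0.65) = -0.21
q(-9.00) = 8.00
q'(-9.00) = 0.00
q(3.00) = -23877.74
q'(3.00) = -72100.81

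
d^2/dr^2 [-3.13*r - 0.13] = 0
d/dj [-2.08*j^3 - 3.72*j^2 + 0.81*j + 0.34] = -6.24*j^2 - 7.44*j + 0.81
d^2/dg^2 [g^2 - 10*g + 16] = 2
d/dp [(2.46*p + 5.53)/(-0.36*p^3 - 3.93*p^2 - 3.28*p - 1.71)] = (1.7712*p^3 + 15.6402*p^2 + 43.4658*p + 13.9318)/(0.1296*p^6 + 2.8296*p^5 + 17.8065*p^4 + 27.012*p^3 + 24.199*p^2 + 11.2176*p + 2.9241)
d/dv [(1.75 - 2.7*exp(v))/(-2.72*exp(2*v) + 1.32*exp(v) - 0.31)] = (-7.344*exp(2*v) + 9.52*exp(v) - 1.473)*exp(v)/(7.3984*exp(4*v) - 7.1808*exp(3*v) + 3.4288*exp(2*v) - 0.8184*exp(v) + 0.0961)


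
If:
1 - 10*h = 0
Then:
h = 1/10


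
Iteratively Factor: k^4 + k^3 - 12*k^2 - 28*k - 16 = (k - 4)*(k^3 + 5*k^2 + 8*k + 4) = (k - 4)*(k + 2)*(k^2 + 3*k + 2) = (k - 4)*(k + 2)^2*(k + 1)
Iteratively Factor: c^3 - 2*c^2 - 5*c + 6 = (c - 1)*(c^2 - c - 6) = (c - 1)*(c + 2)*(c - 3)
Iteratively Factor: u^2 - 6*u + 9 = (u - 3)*(u - 3)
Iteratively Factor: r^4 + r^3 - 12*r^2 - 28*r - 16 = (r + 2)*(r^3 - r^2 - 10*r - 8) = (r - 4)*(r + 2)*(r^2 + 3*r + 2) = (r - 4)*(r + 1)*(r + 2)*(r + 2)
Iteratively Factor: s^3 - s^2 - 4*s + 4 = (s + 2)*(s^2 - 3*s + 2) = (s - 1)*(s + 2)*(s - 2)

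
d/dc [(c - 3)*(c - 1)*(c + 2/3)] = 3*c^2 - 20*c/3 + 1/3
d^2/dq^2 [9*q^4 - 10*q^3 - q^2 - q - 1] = 108*q^2 - 60*q - 2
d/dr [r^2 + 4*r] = 2*r + 4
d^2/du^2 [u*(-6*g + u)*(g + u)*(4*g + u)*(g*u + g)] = 2*g*(-24*g^3 - 78*g^2*u - 26*g^2 - 6*g*u^2 - 3*g*u + 10*u^3 + 6*u^2)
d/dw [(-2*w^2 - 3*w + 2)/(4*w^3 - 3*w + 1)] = (2*w^2 + 8*w + 3)/(4*w^4 + 4*w^3 - 3*w^2 - 2*w + 1)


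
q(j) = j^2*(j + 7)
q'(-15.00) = 465.00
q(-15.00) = -1800.00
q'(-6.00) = 24.00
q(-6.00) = 36.00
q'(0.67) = 10.73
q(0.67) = 3.44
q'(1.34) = 24.15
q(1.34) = 14.98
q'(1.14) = 19.86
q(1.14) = 10.58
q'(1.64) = 31.03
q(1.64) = 23.24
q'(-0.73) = -8.62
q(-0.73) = 3.34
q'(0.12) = 1.72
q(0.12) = 0.10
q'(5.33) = 159.85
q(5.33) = 350.28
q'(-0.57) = -7.01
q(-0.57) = 2.09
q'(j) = j^2 + 2*j*(j + 7) = j*(3*j + 14)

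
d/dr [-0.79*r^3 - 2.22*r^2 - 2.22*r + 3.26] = -2.37*r^2 - 4.44*r - 2.22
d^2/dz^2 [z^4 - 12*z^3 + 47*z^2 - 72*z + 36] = 12*z^2 - 72*z + 94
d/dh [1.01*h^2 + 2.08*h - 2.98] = 2.02*h + 2.08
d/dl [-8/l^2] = 16/l^3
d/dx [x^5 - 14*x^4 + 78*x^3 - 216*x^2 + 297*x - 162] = 5*x^4 - 56*x^3 + 234*x^2 - 432*x + 297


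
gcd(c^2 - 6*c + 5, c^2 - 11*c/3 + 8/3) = c - 1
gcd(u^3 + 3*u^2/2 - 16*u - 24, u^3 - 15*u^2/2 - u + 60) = u - 4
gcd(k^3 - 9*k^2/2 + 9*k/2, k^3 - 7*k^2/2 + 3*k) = k^2 - 3*k/2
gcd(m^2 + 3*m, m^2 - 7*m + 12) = 1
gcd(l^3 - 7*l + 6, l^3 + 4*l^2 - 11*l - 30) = 1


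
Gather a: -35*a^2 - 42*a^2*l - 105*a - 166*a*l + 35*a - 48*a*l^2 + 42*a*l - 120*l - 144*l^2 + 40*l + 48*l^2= a^2*(-42*l - 35) + a*(-48*l^2 - 124*l - 70) - 96*l^2 - 80*l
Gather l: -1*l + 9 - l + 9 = 18 - 2*l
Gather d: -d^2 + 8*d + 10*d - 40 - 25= -d^2 + 18*d - 65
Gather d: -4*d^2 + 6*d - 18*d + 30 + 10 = -4*d^2 - 12*d + 40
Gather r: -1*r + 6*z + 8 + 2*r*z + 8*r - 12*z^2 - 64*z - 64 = r*(2*z + 7) - 12*z^2 - 58*z - 56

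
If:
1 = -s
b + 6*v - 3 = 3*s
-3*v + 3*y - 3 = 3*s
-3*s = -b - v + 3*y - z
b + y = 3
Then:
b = 18/5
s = -1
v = -3/5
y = -3/5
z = -39/5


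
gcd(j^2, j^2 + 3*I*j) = j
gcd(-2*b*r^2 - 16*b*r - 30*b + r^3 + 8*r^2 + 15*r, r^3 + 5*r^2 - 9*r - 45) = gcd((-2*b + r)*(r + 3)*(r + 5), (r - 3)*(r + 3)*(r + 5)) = r^2 + 8*r + 15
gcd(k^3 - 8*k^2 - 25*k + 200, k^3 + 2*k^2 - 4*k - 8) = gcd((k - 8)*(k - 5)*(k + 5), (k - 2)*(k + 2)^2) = 1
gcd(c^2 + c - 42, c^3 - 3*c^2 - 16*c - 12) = c - 6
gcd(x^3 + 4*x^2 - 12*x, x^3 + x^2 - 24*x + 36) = x^2 + 4*x - 12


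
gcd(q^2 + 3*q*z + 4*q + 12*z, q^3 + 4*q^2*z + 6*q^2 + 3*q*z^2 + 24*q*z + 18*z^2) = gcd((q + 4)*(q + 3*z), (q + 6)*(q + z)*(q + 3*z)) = q + 3*z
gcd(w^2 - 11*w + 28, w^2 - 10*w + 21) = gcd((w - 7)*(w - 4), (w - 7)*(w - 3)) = w - 7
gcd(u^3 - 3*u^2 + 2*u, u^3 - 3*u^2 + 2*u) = u^3 - 3*u^2 + 2*u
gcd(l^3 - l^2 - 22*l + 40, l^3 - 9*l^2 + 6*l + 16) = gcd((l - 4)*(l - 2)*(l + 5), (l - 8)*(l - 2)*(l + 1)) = l - 2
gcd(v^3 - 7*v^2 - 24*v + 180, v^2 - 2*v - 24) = v - 6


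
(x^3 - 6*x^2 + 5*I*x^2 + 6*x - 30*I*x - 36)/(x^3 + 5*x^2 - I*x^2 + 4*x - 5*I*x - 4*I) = (x^2 + 6*x*(-1 + I) - 36*I)/(x^2 + 5*x + 4)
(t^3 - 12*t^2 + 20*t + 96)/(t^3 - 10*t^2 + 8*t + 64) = (t - 6)/(t - 4)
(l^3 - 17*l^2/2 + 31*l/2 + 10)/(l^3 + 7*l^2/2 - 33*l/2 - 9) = (l^2 - 9*l + 20)/(l^2 + 3*l - 18)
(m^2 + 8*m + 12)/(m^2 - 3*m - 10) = (m + 6)/(m - 5)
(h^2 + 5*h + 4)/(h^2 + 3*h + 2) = (h + 4)/(h + 2)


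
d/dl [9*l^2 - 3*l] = 18*l - 3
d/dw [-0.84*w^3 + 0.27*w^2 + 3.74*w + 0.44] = -2.52*w^2 + 0.54*w + 3.74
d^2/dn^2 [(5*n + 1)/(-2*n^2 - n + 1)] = 2*(-(4*n + 1)^2*(5*n + 1) + (30*n + 7)*(2*n^2 + n - 1))/(2*n^2 + n - 1)^3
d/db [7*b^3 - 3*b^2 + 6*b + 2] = 21*b^2 - 6*b + 6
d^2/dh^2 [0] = 0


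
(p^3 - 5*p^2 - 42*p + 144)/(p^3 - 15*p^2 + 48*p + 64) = (p^2 + 3*p - 18)/(p^2 - 7*p - 8)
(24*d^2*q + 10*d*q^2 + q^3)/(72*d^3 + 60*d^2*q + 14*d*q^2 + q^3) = q*(4*d + q)/(12*d^2 + 8*d*q + q^2)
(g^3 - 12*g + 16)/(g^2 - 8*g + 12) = (g^2 + 2*g - 8)/(g - 6)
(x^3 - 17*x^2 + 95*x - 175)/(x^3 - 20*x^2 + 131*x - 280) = (x - 5)/(x - 8)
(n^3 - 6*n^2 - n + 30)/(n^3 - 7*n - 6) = (n - 5)/(n + 1)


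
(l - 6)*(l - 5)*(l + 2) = l^3 - 9*l^2 + 8*l + 60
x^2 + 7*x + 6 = (x + 1)*(x + 6)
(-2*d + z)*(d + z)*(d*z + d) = -2*d^3*z - 2*d^3 - d^2*z^2 - d^2*z + d*z^3 + d*z^2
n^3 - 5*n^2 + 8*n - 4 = (n - 2)^2*(n - 1)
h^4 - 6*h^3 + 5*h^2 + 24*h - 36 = (h - 3)^2*(h - 2)*(h + 2)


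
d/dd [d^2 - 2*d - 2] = 2*d - 2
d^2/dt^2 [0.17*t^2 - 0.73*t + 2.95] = 0.340000000000000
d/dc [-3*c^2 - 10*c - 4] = -6*c - 10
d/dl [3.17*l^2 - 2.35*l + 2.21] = 6.34*l - 2.35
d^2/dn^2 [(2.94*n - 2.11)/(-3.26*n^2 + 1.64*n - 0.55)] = (-(2.94*n - 2.11)*(6.52*n - 1.64)*(13.04*n - 3.28) + (57.5064*n - 23.4004)*(3.26*n^2 - 1.64*n + 0.55))/(3.26*n^2 - 1.64*n + 0.55)^3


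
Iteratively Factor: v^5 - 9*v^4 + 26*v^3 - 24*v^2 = (v - 4)*(v^4 - 5*v^3 + 6*v^2) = (v - 4)*(v - 3)*(v^3 - 2*v^2) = (v - 4)*(v - 3)*(v - 2)*(v^2) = v*(v - 4)*(v - 3)*(v - 2)*(v)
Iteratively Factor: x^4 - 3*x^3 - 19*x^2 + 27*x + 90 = (x - 5)*(x^3 + 2*x^2 - 9*x - 18) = (x - 5)*(x + 3)*(x^2 - x - 6) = (x - 5)*(x + 2)*(x + 3)*(x - 3)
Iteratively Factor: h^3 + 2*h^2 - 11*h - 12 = (h + 4)*(h^2 - 2*h - 3) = (h + 1)*(h + 4)*(h - 3)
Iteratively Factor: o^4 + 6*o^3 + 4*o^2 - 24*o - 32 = (o - 2)*(o^3 + 8*o^2 + 20*o + 16) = (o - 2)*(o + 4)*(o^2 + 4*o + 4) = (o - 2)*(o + 2)*(o + 4)*(o + 2)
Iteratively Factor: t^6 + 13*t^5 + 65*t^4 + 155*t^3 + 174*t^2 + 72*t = (t + 1)*(t^5 + 12*t^4 + 53*t^3 + 102*t^2 + 72*t) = (t + 1)*(t + 3)*(t^4 + 9*t^3 + 26*t^2 + 24*t) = (t + 1)*(t + 3)^2*(t^3 + 6*t^2 + 8*t) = t*(t + 1)*(t + 3)^2*(t^2 + 6*t + 8) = t*(t + 1)*(t + 3)^2*(t + 4)*(t + 2)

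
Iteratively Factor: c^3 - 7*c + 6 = (c + 3)*(c^2 - 3*c + 2) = (c - 2)*(c + 3)*(c - 1)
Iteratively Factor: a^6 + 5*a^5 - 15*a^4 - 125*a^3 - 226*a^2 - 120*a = (a + 4)*(a^5 + a^4 - 19*a^3 - 49*a^2 - 30*a) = (a + 3)*(a + 4)*(a^4 - 2*a^3 - 13*a^2 - 10*a) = (a + 1)*(a + 3)*(a + 4)*(a^3 - 3*a^2 - 10*a) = (a + 1)*(a + 2)*(a + 3)*(a + 4)*(a^2 - 5*a) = a*(a + 1)*(a + 2)*(a + 3)*(a + 4)*(a - 5)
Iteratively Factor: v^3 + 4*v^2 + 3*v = (v + 1)*(v^2 + 3*v) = (v + 1)*(v + 3)*(v)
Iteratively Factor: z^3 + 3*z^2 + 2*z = (z)*(z^2 + 3*z + 2) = z*(z + 2)*(z + 1)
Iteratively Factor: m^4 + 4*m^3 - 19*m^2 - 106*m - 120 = (m + 3)*(m^3 + m^2 - 22*m - 40) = (m + 2)*(m + 3)*(m^2 - m - 20) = (m + 2)*(m + 3)*(m + 4)*(m - 5)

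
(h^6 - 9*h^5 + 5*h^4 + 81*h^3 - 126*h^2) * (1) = h^6 - 9*h^5 + 5*h^4 + 81*h^3 - 126*h^2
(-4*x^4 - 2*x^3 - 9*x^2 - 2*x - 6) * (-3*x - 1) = 12*x^5 + 10*x^4 + 29*x^3 + 15*x^2 + 20*x + 6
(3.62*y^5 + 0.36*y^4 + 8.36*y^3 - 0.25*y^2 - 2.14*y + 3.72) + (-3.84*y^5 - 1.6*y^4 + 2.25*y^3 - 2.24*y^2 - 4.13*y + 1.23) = -0.22*y^5 - 1.24*y^4 + 10.61*y^3 - 2.49*y^2 - 6.27*y + 4.95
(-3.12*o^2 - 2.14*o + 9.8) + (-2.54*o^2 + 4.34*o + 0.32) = -5.66*o^2 + 2.2*o + 10.12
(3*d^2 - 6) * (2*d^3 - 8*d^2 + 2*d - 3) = 6*d^5 - 24*d^4 - 6*d^3 + 39*d^2 - 12*d + 18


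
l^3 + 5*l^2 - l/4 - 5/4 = (l - 1/2)*(l + 1/2)*(l + 5)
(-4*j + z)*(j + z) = -4*j^2 - 3*j*z + z^2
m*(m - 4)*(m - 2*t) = m^3 - 2*m^2*t - 4*m^2 + 8*m*t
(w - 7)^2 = w^2 - 14*w + 49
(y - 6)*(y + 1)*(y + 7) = y^3 + 2*y^2 - 41*y - 42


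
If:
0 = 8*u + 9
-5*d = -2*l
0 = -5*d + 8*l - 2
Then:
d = 2/15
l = 1/3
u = -9/8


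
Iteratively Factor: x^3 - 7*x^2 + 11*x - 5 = (x - 5)*(x^2 - 2*x + 1) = (x - 5)*(x - 1)*(x - 1)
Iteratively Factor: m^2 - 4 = (m + 2)*(m - 2)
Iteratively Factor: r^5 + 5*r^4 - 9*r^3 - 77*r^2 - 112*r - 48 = (r + 1)*(r^4 + 4*r^3 - 13*r^2 - 64*r - 48) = (r - 4)*(r + 1)*(r^3 + 8*r^2 + 19*r + 12) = (r - 4)*(r + 1)*(r + 3)*(r^2 + 5*r + 4) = (r - 4)*(r + 1)*(r + 3)*(r + 4)*(r + 1)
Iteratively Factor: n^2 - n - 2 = (n - 2)*(n + 1)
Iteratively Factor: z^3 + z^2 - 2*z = (z + 2)*(z^2 - z) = (z - 1)*(z + 2)*(z)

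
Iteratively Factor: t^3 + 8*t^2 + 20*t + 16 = (t + 2)*(t^2 + 6*t + 8) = (t + 2)^2*(t + 4)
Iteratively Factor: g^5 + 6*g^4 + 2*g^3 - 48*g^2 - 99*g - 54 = (g - 3)*(g^4 + 9*g^3 + 29*g^2 + 39*g + 18) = (g - 3)*(g + 1)*(g^3 + 8*g^2 + 21*g + 18) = (g - 3)*(g + 1)*(g + 2)*(g^2 + 6*g + 9) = (g - 3)*(g + 1)*(g + 2)*(g + 3)*(g + 3)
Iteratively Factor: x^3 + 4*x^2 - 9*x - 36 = (x - 3)*(x^2 + 7*x + 12) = (x - 3)*(x + 3)*(x + 4)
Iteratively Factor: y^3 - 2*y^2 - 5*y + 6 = (y + 2)*(y^2 - 4*y + 3) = (y - 3)*(y + 2)*(y - 1)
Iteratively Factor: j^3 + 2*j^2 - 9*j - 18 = (j + 3)*(j^2 - j - 6) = (j + 2)*(j + 3)*(j - 3)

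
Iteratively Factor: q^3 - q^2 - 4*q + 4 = (q - 2)*(q^2 + q - 2) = (q - 2)*(q - 1)*(q + 2)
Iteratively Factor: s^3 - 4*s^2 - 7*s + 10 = (s + 2)*(s^2 - 6*s + 5) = (s - 1)*(s + 2)*(s - 5)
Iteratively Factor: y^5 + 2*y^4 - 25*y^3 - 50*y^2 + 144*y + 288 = (y - 4)*(y^4 + 6*y^3 - y^2 - 54*y - 72) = (y - 4)*(y + 3)*(y^3 + 3*y^2 - 10*y - 24) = (y - 4)*(y + 2)*(y + 3)*(y^2 + y - 12) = (y - 4)*(y - 3)*(y + 2)*(y + 3)*(y + 4)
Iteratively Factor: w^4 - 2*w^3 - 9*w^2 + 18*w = (w - 3)*(w^3 + w^2 - 6*w) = (w - 3)*(w - 2)*(w^2 + 3*w) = w*(w - 3)*(w - 2)*(w + 3)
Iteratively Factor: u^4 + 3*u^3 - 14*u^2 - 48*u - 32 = (u - 4)*(u^3 + 7*u^2 + 14*u + 8) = (u - 4)*(u + 1)*(u^2 + 6*u + 8) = (u - 4)*(u + 1)*(u + 4)*(u + 2)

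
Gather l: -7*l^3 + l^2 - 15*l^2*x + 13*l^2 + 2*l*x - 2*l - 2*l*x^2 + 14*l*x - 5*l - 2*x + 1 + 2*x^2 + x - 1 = -7*l^3 + l^2*(14 - 15*x) + l*(-2*x^2 + 16*x - 7) + 2*x^2 - x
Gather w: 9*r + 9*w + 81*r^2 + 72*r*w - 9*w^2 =81*r^2 + 9*r - 9*w^2 + w*(72*r + 9)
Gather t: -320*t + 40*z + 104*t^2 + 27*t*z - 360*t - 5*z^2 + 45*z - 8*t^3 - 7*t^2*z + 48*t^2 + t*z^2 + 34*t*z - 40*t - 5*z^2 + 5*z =-8*t^3 + t^2*(152 - 7*z) + t*(z^2 + 61*z - 720) - 10*z^2 + 90*z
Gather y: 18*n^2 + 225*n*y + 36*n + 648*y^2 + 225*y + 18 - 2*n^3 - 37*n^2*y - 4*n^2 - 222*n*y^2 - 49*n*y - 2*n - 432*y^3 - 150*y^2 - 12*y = -2*n^3 + 14*n^2 + 34*n - 432*y^3 + y^2*(498 - 222*n) + y*(-37*n^2 + 176*n + 213) + 18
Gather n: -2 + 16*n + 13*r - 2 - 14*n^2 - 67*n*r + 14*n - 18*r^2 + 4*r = -14*n^2 + n*(30 - 67*r) - 18*r^2 + 17*r - 4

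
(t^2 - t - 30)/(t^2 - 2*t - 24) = (t + 5)/(t + 4)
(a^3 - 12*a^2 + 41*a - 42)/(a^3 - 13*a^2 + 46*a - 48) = (a - 7)/(a - 8)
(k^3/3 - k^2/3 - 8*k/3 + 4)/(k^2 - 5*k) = (k^3 - k^2 - 8*k + 12)/(3*k*(k - 5))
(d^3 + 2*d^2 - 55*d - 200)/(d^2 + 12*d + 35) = (d^2 - 3*d - 40)/(d + 7)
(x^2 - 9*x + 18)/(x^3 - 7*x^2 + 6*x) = (x - 3)/(x*(x - 1))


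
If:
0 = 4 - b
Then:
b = 4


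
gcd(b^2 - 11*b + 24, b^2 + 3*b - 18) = b - 3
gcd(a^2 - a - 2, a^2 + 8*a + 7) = a + 1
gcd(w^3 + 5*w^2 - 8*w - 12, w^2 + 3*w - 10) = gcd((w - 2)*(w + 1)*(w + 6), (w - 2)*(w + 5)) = w - 2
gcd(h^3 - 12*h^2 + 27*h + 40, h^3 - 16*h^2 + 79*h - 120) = h^2 - 13*h + 40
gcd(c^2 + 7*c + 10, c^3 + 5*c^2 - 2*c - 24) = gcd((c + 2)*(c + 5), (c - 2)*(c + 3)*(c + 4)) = 1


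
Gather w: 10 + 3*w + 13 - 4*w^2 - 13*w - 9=-4*w^2 - 10*w + 14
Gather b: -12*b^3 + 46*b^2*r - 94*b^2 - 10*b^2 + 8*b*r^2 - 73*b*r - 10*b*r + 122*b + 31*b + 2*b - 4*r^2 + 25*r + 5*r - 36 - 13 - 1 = -12*b^3 + b^2*(46*r - 104) + b*(8*r^2 - 83*r + 155) - 4*r^2 + 30*r - 50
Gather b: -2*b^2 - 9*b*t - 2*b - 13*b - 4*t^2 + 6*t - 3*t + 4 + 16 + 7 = -2*b^2 + b*(-9*t - 15) - 4*t^2 + 3*t + 27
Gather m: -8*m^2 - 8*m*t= -8*m^2 - 8*m*t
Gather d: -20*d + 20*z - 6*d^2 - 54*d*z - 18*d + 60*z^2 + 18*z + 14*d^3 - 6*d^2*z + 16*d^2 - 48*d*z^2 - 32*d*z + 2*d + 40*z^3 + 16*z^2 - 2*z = 14*d^3 + d^2*(10 - 6*z) + d*(-48*z^2 - 86*z - 36) + 40*z^3 + 76*z^2 + 36*z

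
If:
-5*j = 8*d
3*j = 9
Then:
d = -15/8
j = 3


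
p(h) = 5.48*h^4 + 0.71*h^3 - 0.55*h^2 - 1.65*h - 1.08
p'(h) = 21.92*h^3 + 2.13*h^2 - 1.1*h - 1.65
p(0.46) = -1.64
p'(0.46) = 0.43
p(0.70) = -0.95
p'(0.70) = 6.14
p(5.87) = 6620.17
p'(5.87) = 4498.87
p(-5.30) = 4210.50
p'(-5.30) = -3199.37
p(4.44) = 2172.57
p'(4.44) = 1954.08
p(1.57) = 31.02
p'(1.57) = 86.70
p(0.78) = -0.34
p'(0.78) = 9.19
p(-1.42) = 20.40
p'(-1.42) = -58.56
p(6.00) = 7224.66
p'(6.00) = 4803.15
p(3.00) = 452.07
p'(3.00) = 606.06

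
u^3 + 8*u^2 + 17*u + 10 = (u + 1)*(u + 2)*(u + 5)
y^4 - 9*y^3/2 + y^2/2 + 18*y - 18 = (y - 3)*(y - 2)*(y - 3/2)*(y + 2)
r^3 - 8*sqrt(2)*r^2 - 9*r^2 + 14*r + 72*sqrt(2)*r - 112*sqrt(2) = (r - 7)*(r - 2)*(r - 8*sqrt(2))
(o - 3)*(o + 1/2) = o^2 - 5*o/2 - 3/2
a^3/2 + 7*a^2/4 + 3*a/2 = a*(a/2 + 1)*(a + 3/2)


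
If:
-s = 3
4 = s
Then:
No Solution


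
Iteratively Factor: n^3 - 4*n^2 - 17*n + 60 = (n + 4)*(n^2 - 8*n + 15) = (n - 3)*(n + 4)*(n - 5)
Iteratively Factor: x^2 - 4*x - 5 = (x + 1)*(x - 5)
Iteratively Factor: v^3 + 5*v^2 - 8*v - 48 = (v + 4)*(v^2 + v - 12) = (v - 3)*(v + 4)*(v + 4)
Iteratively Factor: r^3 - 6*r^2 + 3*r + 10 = (r - 2)*(r^2 - 4*r - 5) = (r - 5)*(r - 2)*(r + 1)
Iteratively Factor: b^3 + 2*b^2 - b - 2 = (b + 2)*(b^2 - 1) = (b + 1)*(b + 2)*(b - 1)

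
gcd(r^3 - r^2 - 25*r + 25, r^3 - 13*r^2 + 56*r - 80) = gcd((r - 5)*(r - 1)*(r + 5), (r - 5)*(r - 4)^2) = r - 5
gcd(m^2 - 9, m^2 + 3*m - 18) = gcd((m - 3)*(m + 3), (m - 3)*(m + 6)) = m - 3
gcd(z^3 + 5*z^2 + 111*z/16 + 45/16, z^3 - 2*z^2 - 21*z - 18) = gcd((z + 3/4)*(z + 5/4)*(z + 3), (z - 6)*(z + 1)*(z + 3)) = z + 3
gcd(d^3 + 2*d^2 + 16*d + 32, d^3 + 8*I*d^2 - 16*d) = d + 4*I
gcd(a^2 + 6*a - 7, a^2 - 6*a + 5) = a - 1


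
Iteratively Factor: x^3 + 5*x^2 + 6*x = (x + 3)*(x^2 + 2*x) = (x + 2)*(x + 3)*(x)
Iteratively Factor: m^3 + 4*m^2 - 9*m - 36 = (m + 4)*(m^2 - 9) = (m - 3)*(m + 4)*(m + 3)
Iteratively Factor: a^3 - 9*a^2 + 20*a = (a - 5)*(a^2 - 4*a) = a*(a - 5)*(a - 4)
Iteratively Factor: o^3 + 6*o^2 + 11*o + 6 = (o + 1)*(o^2 + 5*o + 6) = (o + 1)*(o + 2)*(o + 3)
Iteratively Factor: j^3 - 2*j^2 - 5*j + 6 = (j - 1)*(j^2 - j - 6) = (j - 3)*(j - 1)*(j + 2)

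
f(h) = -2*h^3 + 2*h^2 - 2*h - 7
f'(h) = -6*h^2 + 4*h - 2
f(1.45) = -11.79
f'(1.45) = -8.82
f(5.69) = -322.07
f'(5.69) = -173.50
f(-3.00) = 71.00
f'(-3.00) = -68.00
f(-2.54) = 43.76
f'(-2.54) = -50.87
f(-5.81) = 464.38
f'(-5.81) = -227.78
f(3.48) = -74.03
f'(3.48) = -60.74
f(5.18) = -241.68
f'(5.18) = -142.27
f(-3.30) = 93.25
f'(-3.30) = -80.54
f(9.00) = -1321.00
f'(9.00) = -452.00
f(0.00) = -7.00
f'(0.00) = -2.00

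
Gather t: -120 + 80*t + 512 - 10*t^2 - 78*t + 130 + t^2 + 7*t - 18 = -9*t^2 + 9*t + 504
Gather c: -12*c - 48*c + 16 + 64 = 80 - 60*c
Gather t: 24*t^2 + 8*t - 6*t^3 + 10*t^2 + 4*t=-6*t^3 + 34*t^2 + 12*t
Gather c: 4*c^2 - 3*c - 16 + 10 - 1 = 4*c^2 - 3*c - 7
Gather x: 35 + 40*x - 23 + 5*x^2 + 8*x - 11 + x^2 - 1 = 6*x^2 + 48*x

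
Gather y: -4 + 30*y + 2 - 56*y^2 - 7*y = -56*y^2 + 23*y - 2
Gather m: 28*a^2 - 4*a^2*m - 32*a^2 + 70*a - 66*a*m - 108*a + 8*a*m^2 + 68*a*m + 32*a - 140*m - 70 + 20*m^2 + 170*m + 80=-4*a^2 - 6*a + m^2*(8*a + 20) + m*(-4*a^2 + 2*a + 30) + 10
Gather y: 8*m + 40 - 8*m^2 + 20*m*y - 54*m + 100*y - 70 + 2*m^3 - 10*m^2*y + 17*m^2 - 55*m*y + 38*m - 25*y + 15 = 2*m^3 + 9*m^2 - 8*m + y*(-10*m^2 - 35*m + 75) - 15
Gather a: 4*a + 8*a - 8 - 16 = 12*a - 24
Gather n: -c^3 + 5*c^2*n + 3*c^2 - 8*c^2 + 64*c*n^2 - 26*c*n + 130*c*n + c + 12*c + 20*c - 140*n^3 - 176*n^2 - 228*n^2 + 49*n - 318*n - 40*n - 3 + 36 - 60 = -c^3 - 5*c^2 + 33*c - 140*n^3 + n^2*(64*c - 404) + n*(5*c^2 + 104*c - 309) - 27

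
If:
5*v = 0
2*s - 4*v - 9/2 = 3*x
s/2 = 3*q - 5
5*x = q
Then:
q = 245/114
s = 55/19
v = 0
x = 49/114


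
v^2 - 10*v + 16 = (v - 8)*(v - 2)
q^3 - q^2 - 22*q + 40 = (q - 4)*(q - 2)*(q + 5)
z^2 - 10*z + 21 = (z - 7)*(z - 3)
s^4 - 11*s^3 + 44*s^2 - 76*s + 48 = (s - 4)*(s - 3)*(s - 2)^2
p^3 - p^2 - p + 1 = (p - 1)^2*(p + 1)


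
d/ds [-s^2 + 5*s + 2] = 5 - 2*s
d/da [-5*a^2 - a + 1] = -10*a - 1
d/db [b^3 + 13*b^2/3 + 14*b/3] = 3*b^2 + 26*b/3 + 14/3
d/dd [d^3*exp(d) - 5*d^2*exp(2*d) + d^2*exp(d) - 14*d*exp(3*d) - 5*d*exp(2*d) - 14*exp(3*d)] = (d^3 - 10*d^2*exp(d) + 4*d^2 - 42*d*exp(2*d) - 20*d*exp(d) + 2*d - 56*exp(2*d) - 5*exp(d))*exp(d)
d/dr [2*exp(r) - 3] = 2*exp(r)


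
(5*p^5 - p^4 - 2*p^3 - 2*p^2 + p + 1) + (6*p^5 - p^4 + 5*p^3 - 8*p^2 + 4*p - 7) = 11*p^5 - 2*p^4 + 3*p^3 - 10*p^2 + 5*p - 6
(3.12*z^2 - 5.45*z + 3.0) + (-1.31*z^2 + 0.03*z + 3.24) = 1.81*z^2 - 5.42*z + 6.24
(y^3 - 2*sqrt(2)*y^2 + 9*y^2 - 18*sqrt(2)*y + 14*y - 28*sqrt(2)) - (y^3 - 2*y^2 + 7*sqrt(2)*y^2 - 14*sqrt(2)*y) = -9*sqrt(2)*y^2 + 11*y^2 - 4*sqrt(2)*y + 14*y - 28*sqrt(2)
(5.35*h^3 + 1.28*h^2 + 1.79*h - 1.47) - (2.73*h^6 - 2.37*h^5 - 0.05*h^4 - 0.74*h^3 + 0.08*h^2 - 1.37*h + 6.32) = -2.73*h^6 + 2.37*h^5 + 0.05*h^4 + 6.09*h^3 + 1.2*h^2 + 3.16*h - 7.79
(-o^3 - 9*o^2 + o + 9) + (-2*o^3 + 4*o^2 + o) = -3*o^3 - 5*o^2 + 2*o + 9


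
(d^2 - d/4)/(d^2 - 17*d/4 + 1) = d/(d - 4)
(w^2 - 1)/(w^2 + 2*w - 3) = (w + 1)/(w + 3)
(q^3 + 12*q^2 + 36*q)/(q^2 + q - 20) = q*(q^2 + 12*q + 36)/(q^2 + q - 20)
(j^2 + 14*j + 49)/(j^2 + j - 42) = (j + 7)/(j - 6)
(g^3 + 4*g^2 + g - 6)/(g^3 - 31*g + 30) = (g^2 + 5*g + 6)/(g^2 + g - 30)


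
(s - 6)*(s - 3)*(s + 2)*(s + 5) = s^4 - 2*s^3 - 35*s^2 + 36*s + 180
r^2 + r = r*(r + 1)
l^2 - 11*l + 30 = (l - 6)*(l - 5)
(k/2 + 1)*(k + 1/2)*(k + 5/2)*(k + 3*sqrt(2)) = k^4/2 + 3*sqrt(2)*k^3/2 + 5*k^3/2 + 29*k^2/8 + 15*sqrt(2)*k^2/2 + 5*k/4 + 87*sqrt(2)*k/8 + 15*sqrt(2)/4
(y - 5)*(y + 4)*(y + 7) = y^3 + 6*y^2 - 27*y - 140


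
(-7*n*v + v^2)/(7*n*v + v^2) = (-7*n + v)/(7*n + v)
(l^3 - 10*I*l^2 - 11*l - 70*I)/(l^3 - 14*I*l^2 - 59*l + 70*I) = (l + 2*I)/(l - 2*I)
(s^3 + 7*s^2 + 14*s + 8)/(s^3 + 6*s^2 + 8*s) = (s + 1)/s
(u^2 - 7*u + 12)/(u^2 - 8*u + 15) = (u - 4)/(u - 5)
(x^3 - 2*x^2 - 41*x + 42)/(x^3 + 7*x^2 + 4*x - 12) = (x - 7)/(x + 2)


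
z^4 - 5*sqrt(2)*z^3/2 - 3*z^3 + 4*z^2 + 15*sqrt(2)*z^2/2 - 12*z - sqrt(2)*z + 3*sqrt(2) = (z - 3)*(z - sqrt(2))^2*(z - sqrt(2)/2)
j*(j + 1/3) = j^2 + j/3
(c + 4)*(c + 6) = c^2 + 10*c + 24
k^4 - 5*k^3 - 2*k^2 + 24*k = k*(k - 4)*(k - 3)*(k + 2)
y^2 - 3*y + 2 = (y - 2)*(y - 1)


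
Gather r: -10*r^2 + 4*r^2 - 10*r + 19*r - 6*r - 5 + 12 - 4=-6*r^2 + 3*r + 3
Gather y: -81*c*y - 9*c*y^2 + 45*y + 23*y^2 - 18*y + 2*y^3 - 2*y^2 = 2*y^3 + y^2*(21 - 9*c) + y*(27 - 81*c)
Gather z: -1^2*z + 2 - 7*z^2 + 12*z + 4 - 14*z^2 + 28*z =-21*z^2 + 39*z + 6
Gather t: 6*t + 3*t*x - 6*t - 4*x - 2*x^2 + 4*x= 3*t*x - 2*x^2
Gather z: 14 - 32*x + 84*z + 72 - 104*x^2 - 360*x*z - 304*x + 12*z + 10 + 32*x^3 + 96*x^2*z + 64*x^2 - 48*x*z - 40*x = 32*x^3 - 40*x^2 - 376*x + z*(96*x^2 - 408*x + 96) + 96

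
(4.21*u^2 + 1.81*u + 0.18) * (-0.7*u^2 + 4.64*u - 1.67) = -2.947*u^4 + 18.2674*u^3 + 1.2417*u^2 - 2.1875*u - 0.3006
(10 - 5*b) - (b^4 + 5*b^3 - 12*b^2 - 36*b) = -b^4 - 5*b^3 + 12*b^2 + 31*b + 10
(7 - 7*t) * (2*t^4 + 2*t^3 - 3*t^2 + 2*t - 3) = -14*t^5 + 35*t^3 - 35*t^2 + 35*t - 21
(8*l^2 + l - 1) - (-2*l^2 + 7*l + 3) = 10*l^2 - 6*l - 4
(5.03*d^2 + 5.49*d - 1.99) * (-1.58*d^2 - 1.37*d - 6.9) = -7.9474*d^4 - 15.5653*d^3 - 39.0841*d^2 - 35.1547*d + 13.731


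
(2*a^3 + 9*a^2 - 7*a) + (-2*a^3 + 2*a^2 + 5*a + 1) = 11*a^2 - 2*a + 1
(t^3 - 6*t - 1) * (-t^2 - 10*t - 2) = -t^5 - 10*t^4 + 4*t^3 + 61*t^2 + 22*t + 2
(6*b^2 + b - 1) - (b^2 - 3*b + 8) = 5*b^2 + 4*b - 9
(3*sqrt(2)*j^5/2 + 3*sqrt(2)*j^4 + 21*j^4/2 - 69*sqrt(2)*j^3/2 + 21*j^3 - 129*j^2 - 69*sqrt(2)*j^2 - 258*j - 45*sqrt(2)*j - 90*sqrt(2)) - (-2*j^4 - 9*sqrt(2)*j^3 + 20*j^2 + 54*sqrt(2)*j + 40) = 3*sqrt(2)*j^5/2 + 3*sqrt(2)*j^4 + 25*j^4/2 - 51*sqrt(2)*j^3/2 + 21*j^3 - 149*j^2 - 69*sqrt(2)*j^2 - 258*j - 99*sqrt(2)*j - 90*sqrt(2) - 40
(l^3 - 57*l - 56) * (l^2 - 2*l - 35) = l^5 - 2*l^4 - 92*l^3 + 58*l^2 + 2107*l + 1960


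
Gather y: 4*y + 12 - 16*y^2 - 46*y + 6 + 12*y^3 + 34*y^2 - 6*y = 12*y^3 + 18*y^2 - 48*y + 18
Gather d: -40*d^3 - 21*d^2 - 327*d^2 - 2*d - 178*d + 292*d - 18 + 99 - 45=-40*d^3 - 348*d^2 + 112*d + 36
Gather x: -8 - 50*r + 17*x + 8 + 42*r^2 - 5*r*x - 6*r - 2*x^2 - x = 42*r^2 - 56*r - 2*x^2 + x*(16 - 5*r)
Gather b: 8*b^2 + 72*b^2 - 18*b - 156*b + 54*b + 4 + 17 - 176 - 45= 80*b^2 - 120*b - 200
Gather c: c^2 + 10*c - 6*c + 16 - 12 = c^2 + 4*c + 4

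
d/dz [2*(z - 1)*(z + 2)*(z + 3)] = 6*z^2 + 16*z + 2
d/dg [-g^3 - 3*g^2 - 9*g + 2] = -3*g^2 - 6*g - 9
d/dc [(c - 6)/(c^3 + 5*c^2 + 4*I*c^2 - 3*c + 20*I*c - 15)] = (-2*c^3 + c^2*(13 - 4*I) + c*(60 + 48*I) - 33 + 120*I)/(c^6 + c^5*(10 + 8*I) + c^4*(3 + 80*I) + c^3*(-220 + 176*I) + c^2*(-541 - 240*I) + c*(90 - 600*I) + 225)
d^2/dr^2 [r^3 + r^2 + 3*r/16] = 6*r + 2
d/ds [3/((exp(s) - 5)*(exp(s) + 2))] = (9 - 6*exp(s))*exp(s)/(exp(4*s) - 6*exp(3*s) - 11*exp(2*s) + 60*exp(s) + 100)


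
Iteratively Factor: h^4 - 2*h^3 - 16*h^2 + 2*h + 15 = (h + 1)*(h^3 - 3*h^2 - 13*h + 15) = (h - 1)*(h + 1)*(h^2 - 2*h - 15) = (h - 1)*(h + 1)*(h + 3)*(h - 5)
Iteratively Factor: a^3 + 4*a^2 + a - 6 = (a + 2)*(a^2 + 2*a - 3) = (a - 1)*(a + 2)*(a + 3)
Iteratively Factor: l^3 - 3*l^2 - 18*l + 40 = (l + 4)*(l^2 - 7*l + 10) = (l - 2)*(l + 4)*(l - 5)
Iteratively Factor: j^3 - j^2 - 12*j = (j + 3)*(j^2 - 4*j) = (j - 4)*(j + 3)*(j)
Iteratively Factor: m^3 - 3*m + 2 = (m - 1)*(m^2 + m - 2) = (m - 1)^2*(m + 2)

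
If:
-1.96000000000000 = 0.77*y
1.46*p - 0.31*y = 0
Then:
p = -0.54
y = -2.55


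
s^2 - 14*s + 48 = (s - 8)*(s - 6)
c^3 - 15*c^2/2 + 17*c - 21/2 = (c - 7/2)*(c - 3)*(c - 1)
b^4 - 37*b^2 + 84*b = b*(b - 4)*(b - 3)*(b + 7)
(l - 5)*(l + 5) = l^2 - 25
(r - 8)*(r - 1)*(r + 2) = r^3 - 7*r^2 - 10*r + 16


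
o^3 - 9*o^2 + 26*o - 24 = (o - 4)*(o - 3)*(o - 2)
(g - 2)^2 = g^2 - 4*g + 4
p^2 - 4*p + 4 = (p - 2)^2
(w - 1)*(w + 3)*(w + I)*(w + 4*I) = w^4 + 2*w^3 + 5*I*w^3 - 7*w^2 + 10*I*w^2 - 8*w - 15*I*w + 12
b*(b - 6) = b^2 - 6*b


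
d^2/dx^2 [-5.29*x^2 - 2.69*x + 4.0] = -10.5800000000000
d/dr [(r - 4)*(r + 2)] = 2*r - 2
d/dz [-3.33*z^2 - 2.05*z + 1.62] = -6.66*z - 2.05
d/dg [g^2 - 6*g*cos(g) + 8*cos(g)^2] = 6*g*sin(g) + 2*g - 8*sin(2*g) - 6*cos(g)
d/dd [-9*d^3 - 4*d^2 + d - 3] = -27*d^2 - 8*d + 1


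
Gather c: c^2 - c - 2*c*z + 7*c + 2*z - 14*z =c^2 + c*(6 - 2*z) - 12*z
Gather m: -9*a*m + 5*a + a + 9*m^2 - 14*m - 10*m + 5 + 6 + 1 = 6*a + 9*m^2 + m*(-9*a - 24) + 12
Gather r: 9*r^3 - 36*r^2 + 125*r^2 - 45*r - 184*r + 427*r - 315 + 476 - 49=9*r^3 + 89*r^2 + 198*r + 112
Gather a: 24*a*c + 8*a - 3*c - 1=a*(24*c + 8) - 3*c - 1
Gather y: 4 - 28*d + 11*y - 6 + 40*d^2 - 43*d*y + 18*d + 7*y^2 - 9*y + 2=40*d^2 - 10*d + 7*y^2 + y*(2 - 43*d)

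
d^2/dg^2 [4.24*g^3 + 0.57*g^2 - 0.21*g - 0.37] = 25.44*g + 1.14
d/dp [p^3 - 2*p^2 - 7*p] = 3*p^2 - 4*p - 7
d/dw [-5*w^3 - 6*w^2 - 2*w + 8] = -15*w^2 - 12*w - 2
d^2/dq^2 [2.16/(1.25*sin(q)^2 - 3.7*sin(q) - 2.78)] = (13.5*sin(q)^4 - 29.97*sin(q)^3 + 39.3444*sin(q)^2 + 37.72224*sin(q) - 74.1528)/(-1.25*sin(q)^2 + 3.7*sin(q) + 2.78)^3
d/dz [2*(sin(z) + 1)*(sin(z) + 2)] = 2*(2*sin(z) + 3)*cos(z)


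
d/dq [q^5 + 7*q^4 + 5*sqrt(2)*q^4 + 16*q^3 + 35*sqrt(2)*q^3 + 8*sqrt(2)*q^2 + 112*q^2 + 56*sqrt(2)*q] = 5*q^4 + 28*q^3 + 20*sqrt(2)*q^3 + 48*q^2 + 105*sqrt(2)*q^2 + 16*sqrt(2)*q + 224*q + 56*sqrt(2)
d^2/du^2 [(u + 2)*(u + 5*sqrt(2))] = 2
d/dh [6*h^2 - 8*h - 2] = 12*h - 8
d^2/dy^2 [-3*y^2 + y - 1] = -6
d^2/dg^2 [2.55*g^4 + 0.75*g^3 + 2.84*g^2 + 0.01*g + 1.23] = 30.6*g^2 + 4.5*g + 5.68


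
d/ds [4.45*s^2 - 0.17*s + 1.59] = 8.9*s - 0.17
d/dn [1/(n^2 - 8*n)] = 2*(4 - n)/(n^2*(n - 8)^2)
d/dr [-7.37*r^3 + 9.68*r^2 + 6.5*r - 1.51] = -22.11*r^2 + 19.36*r + 6.5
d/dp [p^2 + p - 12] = 2*p + 1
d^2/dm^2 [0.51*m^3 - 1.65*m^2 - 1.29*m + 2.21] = 3.06*m - 3.3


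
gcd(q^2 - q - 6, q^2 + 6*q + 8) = q + 2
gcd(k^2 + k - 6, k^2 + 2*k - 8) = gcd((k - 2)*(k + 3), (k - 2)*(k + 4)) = k - 2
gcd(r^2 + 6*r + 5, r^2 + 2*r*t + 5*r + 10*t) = r + 5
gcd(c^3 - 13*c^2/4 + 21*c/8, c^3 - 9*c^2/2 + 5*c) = c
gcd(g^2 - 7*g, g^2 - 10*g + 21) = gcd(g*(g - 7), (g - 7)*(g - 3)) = g - 7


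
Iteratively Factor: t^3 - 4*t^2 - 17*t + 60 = (t - 5)*(t^2 + t - 12) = (t - 5)*(t + 4)*(t - 3)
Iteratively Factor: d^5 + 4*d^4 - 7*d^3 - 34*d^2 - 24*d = (d + 1)*(d^4 + 3*d^3 - 10*d^2 - 24*d) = (d + 1)*(d + 4)*(d^3 - d^2 - 6*d) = d*(d + 1)*(d + 4)*(d^2 - d - 6) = d*(d - 3)*(d + 1)*(d + 4)*(d + 2)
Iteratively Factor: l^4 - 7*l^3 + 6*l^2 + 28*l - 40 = (l + 2)*(l^3 - 9*l^2 + 24*l - 20) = (l - 2)*(l + 2)*(l^2 - 7*l + 10) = (l - 5)*(l - 2)*(l + 2)*(l - 2)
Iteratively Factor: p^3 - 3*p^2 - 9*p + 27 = (p + 3)*(p^2 - 6*p + 9) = (p - 3)*(p + 3)*(p - 3)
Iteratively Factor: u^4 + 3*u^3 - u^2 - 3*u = (u - 1)*(u^3 + 4*u^2 + 3*u) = (u - 1)*(u + 3)*(u^2 + u) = (u - 1)*(u + 1)*(u + 3)*(u)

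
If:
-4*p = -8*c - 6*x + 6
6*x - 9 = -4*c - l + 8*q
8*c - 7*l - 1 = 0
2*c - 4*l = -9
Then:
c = 67/18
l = 37/9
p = 3*x/2 + 107/18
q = 3*x/4 + 5/4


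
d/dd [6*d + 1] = 6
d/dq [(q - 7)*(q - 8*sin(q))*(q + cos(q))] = (7 - q)*(q - 8*sin(q))*(sin(q) - 1) + (7 - q)*(q + cos(q))*(8*cos(q) - 1) + (q - 8*sin(q))*(q + cos(q))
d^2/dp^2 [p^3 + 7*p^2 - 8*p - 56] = 6*p + 14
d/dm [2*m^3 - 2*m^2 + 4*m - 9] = 6*m^2 - 4*m + 4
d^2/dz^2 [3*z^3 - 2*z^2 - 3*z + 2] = 18*z - 4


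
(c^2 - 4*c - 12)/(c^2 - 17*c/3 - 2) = 3*(c + 2)/(3*c + 1)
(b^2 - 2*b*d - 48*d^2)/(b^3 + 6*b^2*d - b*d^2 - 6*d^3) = (b - 8*d)/(b^2 - d^2)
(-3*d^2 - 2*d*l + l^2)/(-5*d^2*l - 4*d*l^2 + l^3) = (3*d - l)/(l*(5*d - l))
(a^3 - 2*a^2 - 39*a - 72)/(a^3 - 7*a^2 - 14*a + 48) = (a + 3)/(a - 2)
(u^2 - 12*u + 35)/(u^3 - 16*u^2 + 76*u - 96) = (u^2 - 12*u + 35)/(u^3 - 16*u^2 + 76*u - 96)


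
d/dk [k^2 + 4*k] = 2*k + 4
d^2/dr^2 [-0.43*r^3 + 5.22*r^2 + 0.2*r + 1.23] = 10.44 - 2.58*r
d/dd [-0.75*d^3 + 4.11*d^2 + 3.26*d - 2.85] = -2.25*d^2 + 8.22*d + 3.26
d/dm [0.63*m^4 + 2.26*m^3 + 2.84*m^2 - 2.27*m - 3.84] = 2.52*m^3 + 6.78*m^2 + 5.68*m - 2.27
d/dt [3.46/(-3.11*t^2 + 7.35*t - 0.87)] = (21.5212*t - 25.431)/(3.11*t^2 - 7.35*t + 0.87)^2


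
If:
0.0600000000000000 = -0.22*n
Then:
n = -0.27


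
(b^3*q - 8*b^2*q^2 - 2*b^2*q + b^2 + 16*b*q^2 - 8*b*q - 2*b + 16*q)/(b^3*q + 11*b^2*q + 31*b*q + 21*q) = (b^3*q - 8*b^2*q^2 - 2*b^2*q + b^2 + 16*b*q^2 - 8*b*q - 2*b + 16*q)/(q*(b^3 + 11*b^2 + 31*b + 21))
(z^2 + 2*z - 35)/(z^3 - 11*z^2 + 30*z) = (z + 7)/(z*(z - 6))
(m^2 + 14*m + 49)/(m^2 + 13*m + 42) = (m + 7)/(m + 6)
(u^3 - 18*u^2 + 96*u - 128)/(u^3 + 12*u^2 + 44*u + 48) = (u^3 - 18*u^2 + 96*u - 128)/(u^3 + 12*u^2 + 44*u + 48)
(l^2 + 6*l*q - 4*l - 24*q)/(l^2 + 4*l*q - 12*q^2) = (4 - l)/(-l + 2*q)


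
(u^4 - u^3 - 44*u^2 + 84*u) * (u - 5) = u^5 - 6*u^4 - 39*u^3 + 304*u^2 - 420*u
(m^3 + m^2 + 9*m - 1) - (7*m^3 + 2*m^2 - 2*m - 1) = -6*m^3 - m^2 + 11*m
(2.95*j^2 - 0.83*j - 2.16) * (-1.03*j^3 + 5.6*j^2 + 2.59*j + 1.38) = -3.0385*j^5 + 17.3749*j^4 + 5.2173*j^3 - 10.1747*j^2 - 6.7398*j - 2.9808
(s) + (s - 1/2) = 2*s - 1/2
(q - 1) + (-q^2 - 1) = -q^2 + q - 2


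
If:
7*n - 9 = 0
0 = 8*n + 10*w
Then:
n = 9/7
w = -36/35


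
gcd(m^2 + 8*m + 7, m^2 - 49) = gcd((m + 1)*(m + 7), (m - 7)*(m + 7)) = m + 7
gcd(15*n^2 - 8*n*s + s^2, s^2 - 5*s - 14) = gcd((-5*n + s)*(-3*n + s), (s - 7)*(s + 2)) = 1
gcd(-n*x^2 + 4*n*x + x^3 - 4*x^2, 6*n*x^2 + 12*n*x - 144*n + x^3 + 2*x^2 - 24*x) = x - 4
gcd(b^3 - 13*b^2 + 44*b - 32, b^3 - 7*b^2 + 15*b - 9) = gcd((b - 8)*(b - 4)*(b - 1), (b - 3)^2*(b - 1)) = b - 1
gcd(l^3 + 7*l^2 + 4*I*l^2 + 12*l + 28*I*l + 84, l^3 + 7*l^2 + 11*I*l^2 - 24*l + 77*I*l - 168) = l + 7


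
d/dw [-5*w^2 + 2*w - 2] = 2 - 10*w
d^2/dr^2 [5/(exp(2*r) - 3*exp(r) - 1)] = 5*((3 - 4*exp(r))*(-exp(2*r) + 3*exp(r) + 1) - 2*(2*exp(r) - 3)^2*exp(r))*exp(r)/(-exp(2*r) + 3*exp(r) + 1)^3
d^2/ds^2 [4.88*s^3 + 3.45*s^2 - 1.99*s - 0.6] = 29.28*s + 6.9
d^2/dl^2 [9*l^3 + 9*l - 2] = 54*l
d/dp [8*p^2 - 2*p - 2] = 16*p - 2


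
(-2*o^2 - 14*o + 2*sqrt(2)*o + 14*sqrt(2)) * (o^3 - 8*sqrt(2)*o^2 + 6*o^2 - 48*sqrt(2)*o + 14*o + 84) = -2*o^5 - 26*o^4 + 18*sqrt(2)*o^4 - 144*o^3 + 234*sqrt(2)*o^3 - 780*o^2 + 784*sqrt(2)*o^2 - 2520*o + 364*sqrt(2)*o + 1176*sqrt(2)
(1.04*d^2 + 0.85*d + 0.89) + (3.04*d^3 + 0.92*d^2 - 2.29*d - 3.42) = 3.04*d^3 + 1.96*d^2 - 1.44*d - 2.53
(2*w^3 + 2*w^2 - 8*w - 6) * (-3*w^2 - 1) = -6*w^5 - 6*w^4 + 22*w^3 + 16*w^2 + 8*w + 6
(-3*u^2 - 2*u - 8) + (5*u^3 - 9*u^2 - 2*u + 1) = 5*u^3 - 12*u^2 - 4*u - 7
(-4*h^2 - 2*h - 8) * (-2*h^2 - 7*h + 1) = 8*h^4 + 32*h^3 + 26*h^2 + 54*h - 8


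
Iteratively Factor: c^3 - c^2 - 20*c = (c)*(c^2 - c - 20) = c*(c - 5)*(c + 4)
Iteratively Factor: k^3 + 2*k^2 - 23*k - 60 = (k - 5)*(k^2 + 7*k + 12) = (k - 5)*(k + 4)*(k + 3)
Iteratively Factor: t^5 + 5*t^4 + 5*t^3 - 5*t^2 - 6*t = (t + 1)*(t^4 + 4*t^3 + t^2 - 6*t) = (t + 1)*(t + 2)*(t^3 + 2*t^2 - 3*t) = (t - 1)*(t + 1)*(t + 2)*(t^2 + 3*t) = t*(t - 1)*(t + 1)*(t + 2)*(t + 3)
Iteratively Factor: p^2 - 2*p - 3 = (p - 3)*(p + 1)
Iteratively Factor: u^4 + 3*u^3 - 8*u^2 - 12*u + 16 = (u - 1)*(u^3 + 4*u^2 - 4*u - 16) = (u - 2)*(u - 1)*(u^2 + 6*u + 8) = (u - 2)*(u - 1)*(u + 4)*(u + 2)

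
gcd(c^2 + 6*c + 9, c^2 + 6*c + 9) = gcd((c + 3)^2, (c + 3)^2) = c^2 + 6*c + 9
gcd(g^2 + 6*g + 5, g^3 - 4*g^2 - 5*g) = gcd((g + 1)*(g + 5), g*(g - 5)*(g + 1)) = g + 1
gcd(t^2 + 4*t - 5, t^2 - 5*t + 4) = t - 1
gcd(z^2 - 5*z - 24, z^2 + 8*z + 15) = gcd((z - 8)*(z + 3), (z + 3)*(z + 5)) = z + 3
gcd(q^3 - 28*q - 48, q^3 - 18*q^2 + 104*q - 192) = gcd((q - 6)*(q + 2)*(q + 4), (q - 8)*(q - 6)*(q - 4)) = q - 6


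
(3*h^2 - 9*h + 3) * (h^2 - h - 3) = 3*h^4 - 12*h^3 + 3*h^2 + 24*h - 9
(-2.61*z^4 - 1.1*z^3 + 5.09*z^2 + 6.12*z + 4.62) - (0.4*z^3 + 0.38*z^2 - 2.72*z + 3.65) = -2.61*z^4 - 1.5*z^3 + 4.71*z^2 + 8.84*z + 0.97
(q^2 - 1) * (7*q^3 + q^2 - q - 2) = 7*q^5 + q^4 - 8*q^3 - 3*q^2 + q + 2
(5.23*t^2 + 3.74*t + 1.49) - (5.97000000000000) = 5.23*t^2 + 3.74*t - 4.48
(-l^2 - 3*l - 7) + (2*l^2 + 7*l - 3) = l^2 + 4*l - 10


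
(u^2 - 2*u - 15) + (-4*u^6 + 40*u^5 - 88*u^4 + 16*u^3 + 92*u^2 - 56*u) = -4*u^6 + 40*u^5 - 88*u^4 + 16*u^3 + 93*u^2 - 58*u - 15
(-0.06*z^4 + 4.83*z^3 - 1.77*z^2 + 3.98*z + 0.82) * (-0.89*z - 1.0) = 0.0534*z^5 - 4.2387*z^4 - 3.2547*z^3 - 1.7722*z^2 - 4.7098*z - 0.82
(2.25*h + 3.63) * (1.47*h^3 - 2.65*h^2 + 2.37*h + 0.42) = 3.3075*h^4 - 0.626399999999999*h^3 - 4.287*h^2 + 9.5481*h + 1.5246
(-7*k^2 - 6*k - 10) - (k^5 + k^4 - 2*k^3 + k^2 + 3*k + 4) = -k^5 - k^4 + 2*k^3 - 8*k^2 - 9*k - 14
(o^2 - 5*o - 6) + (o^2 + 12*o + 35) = 2*o^2 + 7*o + 29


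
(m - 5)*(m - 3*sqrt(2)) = m^2 - 5*m - 3*sqrt(2)*m + 15*sqrt(2)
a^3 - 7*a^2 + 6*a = a*(a - 6)*(a - 1)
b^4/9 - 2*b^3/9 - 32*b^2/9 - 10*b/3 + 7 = (b/3 + 1)^2*(b - 7)*(b - 1)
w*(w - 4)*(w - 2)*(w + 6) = w^4 - 28*w^2 + 48*w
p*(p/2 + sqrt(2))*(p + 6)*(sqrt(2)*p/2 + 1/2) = sqrt(2)*p^4/4 + 5*p^3/4 + 3*sqrt(2)*p^3/2 + sqrt(2)*p^2/2 + 15*p^2/2 + 3*sqrt(2)*p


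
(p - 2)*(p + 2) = p^2 - 4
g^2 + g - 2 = (g - 1)*(g + 2)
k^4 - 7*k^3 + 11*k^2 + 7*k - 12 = (k - 4)*(k - 3)*(k - 1)*(k + 1)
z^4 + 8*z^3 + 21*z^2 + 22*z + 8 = (z + 1)^2*(z + 2)*(z + 4)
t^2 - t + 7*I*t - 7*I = (t - 1)*(t + 7*I)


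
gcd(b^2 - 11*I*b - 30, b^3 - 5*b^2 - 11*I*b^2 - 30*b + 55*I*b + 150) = b^2 - 11*I*b - 30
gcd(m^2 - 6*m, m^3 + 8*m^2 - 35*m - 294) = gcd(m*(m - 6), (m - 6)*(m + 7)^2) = m - 6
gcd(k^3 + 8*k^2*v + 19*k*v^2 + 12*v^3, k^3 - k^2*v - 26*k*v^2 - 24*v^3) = k^2 + 5*k*v + 4*v^2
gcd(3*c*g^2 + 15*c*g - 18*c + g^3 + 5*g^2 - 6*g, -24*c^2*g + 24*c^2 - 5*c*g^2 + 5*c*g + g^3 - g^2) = 3*c*g - 3*c + g^2 - g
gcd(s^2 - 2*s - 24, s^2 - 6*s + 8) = 1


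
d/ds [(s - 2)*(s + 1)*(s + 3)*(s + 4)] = 4*s^3 + 18*s^2 + 6*s - 26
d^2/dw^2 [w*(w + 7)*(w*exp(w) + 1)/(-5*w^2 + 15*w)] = (-w^4*exp(w) - 3*w^3*exp(w) + 51*w^2*exp(w) - 57*w*exp(w) - 186*exp(w) - 20)/(5*(w^3 - 9*w^2 + 27*w - 27))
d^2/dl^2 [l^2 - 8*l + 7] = 2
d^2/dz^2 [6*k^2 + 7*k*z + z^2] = 2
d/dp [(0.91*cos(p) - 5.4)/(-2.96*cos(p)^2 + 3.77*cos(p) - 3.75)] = (-2.6936*cos(p)^2 + 31.968*cos(p) - 16.9455)*sin(p)/(8.7616*cos(p)^4 - 22.3184*cos(p)^3 + 36.4129*cos(p)^2 - 28.275*cos(p) + 14.0625)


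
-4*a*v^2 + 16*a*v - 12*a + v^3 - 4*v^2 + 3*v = (-4*a + v)*(v - 3)*(v - 1)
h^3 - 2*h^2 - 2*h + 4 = (h - 2)*(h - sqrt(2))*(h + sqrt(2))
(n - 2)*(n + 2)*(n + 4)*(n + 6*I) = n^4 + 4*n^3 + 6*I*n^3 - 4*n^2 + 24*I*n^2 - 16*n - 24*I*n - 96*I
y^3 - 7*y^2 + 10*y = y*(y - 5)*(y - 2)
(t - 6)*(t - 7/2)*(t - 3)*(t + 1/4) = t^4 - 49*t^3/4 + 371*t^2/8 - 405*t/8 - 63/4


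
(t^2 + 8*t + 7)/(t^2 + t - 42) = (t + 1)/(t - 6)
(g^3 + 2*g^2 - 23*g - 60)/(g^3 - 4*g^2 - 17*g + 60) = (g + 3)/(g - 3)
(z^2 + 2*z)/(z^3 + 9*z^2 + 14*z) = 1/(z + 7)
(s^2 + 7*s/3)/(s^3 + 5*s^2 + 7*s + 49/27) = 9*s/(9*s^2 + 24*s + 7)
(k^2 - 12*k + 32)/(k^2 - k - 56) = (k - 4)/(k + 7)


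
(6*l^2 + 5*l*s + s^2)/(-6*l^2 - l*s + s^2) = (3*l + s)/(-3*l + s)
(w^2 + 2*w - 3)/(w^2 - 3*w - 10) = (-w^2 - 2*w + 3)/(-w^2 + 3*w + 10)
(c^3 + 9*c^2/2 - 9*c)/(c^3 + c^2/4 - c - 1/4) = 2*c*(2*c^2 + 9*c - 18)/(4*c^3 + c^2 - 4*c - 1)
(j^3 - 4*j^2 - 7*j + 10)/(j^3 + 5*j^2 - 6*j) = (j^2 - 3*j - 10)/(j*(j + 6))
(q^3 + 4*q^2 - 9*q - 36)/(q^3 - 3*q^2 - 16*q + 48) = (q + 3)/(q - 4)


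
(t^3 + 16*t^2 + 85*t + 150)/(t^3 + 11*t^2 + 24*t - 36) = (t^2 + 10*t + 25)/(t^2 + 5*t - 6)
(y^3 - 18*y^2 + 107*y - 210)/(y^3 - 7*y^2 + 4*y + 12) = (y^2 - 12*y + 35)/(y^2 - y - 2)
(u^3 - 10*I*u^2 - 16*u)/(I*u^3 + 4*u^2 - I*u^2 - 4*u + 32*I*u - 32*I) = u*(-I*u - 2)/(u^2 + u*(-1 + 4*I) - 4*I)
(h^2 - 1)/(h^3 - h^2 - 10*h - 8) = (h - 1)/(h^2 - 2*h - 8)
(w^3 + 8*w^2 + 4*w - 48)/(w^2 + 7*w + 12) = (w^2 + 4*w - 12)/(w + 3)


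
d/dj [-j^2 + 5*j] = 5 - 2*j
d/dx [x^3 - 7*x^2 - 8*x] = 3*x^2 - 14*x - 8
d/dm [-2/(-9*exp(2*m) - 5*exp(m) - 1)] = (-36*exp(m) - 10)*exp(m)/(9*exp(2*m) + 5*exp(m) + 1)^2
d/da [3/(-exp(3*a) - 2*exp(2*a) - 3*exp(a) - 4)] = (9*exp(2*a) + 12*exp(a) + 9)*exp(a)/(exp(3*a) + 2*exp(2*a) + 3*exp(a) + 4)^2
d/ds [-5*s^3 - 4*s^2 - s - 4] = -15*s^2 - 8*s - 1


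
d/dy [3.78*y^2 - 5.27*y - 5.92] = 7.56*y - 5.27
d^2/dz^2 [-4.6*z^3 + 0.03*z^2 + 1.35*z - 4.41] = 0.06 - 27.6*z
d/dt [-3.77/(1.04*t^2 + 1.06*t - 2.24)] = (7.8416*t + 3.9962)/(1.04*t^2 + 1.06*t - 2.24)^2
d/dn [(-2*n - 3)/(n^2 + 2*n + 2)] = 2*(n^2 + 3*n + 1)/(n^4 + 4*n^3 + 8*n^2 + 8*n + 4)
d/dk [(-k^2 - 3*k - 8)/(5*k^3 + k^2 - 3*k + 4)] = (5*k^4 + 30*k^3 + 126*k^2 + 8*k - 36)/(25*k^6 + 10*k^5 - 29*k^4 + 34*k^3 + 17*k^2 - 24*k + 16)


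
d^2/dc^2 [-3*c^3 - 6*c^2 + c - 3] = -18*c - 12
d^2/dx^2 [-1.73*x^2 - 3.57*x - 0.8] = -3.46000000000000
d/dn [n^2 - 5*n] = 2*n - 5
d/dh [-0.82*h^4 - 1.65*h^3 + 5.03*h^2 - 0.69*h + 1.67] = -3.28*h^3 - 4.95*h^2 + 10.06*h - 0.69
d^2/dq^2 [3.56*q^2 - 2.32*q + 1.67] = 7.12000000000000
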